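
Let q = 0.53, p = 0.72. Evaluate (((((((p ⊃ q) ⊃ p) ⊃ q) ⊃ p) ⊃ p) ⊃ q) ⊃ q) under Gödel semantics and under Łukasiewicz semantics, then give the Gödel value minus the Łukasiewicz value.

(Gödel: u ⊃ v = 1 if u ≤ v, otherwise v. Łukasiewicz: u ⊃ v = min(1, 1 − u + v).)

0.28

Gödel evaluation:
  (p ⊃ q): 0.72 > 0.53, so result = 0.53
  ((p ⊃ q) ⊃ p): 0.53 ≤ 0.72, so result = 1
  (((p ⊃ q) ⊃ p) ⊃ q): 1 > 0.53, so result = 0.53
  ((((p ⊃ q) ⊃ p) ⊃ q) ⊃ p): 0.53 ≤ 0.72, so result = 1
  (((((p ⊃ q) ⊃ p) ⊃ q) ⊃ p) ⊃ p): 1 > 0.72, so result = 0.72
  ((((((p ⊃ q) ⊃ p) ⊃ q) ⊃ p) ⊃ p) ⊃ q): 0.72 > 0.53, so result = 0.53
  (((((((p ⊃ q) ⊃ p) ⊃ q) ⊃ p) ⊃ p) ⊃ q) ⊃ q): 0.53 ≤ 0.53, so result = 1
  Gödel value = 1
Łukasiewicz evaluation:
  (p ⊃ q): min(1, 1 − 0.72 + 0.53) = 0.81
  ((p ⊃ q) ⊃ p): min(1, 1 − 0.81 + 0.72) = 0.91
  (((p ⊃ q) ⊃ p) ⊃ q): min(1, 1 − 0.91 + 0.53) = 0.62
  ((((p ⊃ q) ⊃ p) ⊃ q) ⊃ p): min(1, 1 − 0.62 + 0.72) = 1
  (((((p ⊃ q) ⊃ p) ⊃ q) ⊃ p) ⊃ p): min(1, 1 − 1 + 0.72) = 0.72
  ((((((p ⊃ q) ⊃ p) ⊃ q) ⊃ p) ⊃ p) ⊃ q): min(1, 1 − 0.72 + 0.53) = 0.81
  (((((((p ⊃ q) ⊃ p) ⊃ q) ⊃ p) ⊃ p) ⊃ q) ⊃ q): min(1, 1 − 0.81 + 0.53) = 0.72
  Łukasiewicz value = 0.72
Difference: 1 − 0.72 = 0.28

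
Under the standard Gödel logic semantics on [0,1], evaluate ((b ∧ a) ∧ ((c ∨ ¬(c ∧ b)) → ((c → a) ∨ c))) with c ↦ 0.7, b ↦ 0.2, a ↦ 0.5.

0.20

(b ∧ a) = min(0.2, 0.5) = 0.2
(c ∧ b) = min(0.7, 0.2) = 0.2
¬(c ∧ b): Gödel ¬ of 0.2 = 0 (operand ≠ 0)
(c ∨ ¬(c ∧ b)) = max(0.7, 0) = 0.7
(c → a): 0.7 > 0.5, so result = 0.5
((c → a) ∨ c) = max(0.5, 0.7) = 0.7
((c ∨ ¬(c ∧ b)) → ((c → a) ∨ c)): 0.7 ≤ 0.7, so result = 1
((b ∧ a) ∧ ((c ∨ ¬(c ∧ b)) → ((c → a) ∨ c))) = min(0.2, 1) = 0.2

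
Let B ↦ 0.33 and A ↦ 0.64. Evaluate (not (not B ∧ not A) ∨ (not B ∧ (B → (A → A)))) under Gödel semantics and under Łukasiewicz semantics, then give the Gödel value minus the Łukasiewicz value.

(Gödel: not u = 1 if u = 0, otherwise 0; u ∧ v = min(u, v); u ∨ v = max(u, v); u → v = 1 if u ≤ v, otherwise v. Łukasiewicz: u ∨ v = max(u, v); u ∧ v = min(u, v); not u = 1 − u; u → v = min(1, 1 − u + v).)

0.33

Gödel evaluation:
  not B: Gödel ¬ of 0.33 = 0 (operand ≠ 0)
  not A: Gödel ¬ of 0.64 = 0 (operand ≠ 0)
  (not B ∧ not A) = min(0, 0) = 0
  not (not B ∧ not A): Gödel ¬ of 0 = 1 (operand is 0)
  not B: Gödel ¬ of 0.33 = 0 (operand ≠ 0)
  (A → A): 0.64 ≤ 0.64, so result = 1
  (B → (A → A)): 0.33 ≤ 1, so result = 1
  (not B ∧ (B → (A → A))) = min(0, 1) = 0
  (not (not B ∧ not A) ∨ (not B ∧ (B → (A → A)))) = max(1, 0) = 1
  Gödel value = 1
Łukasiewicz evaluation:
  not B: Łukasiewicz ¬ gives 1 − 0.33 = 0.67
  not A: Łukasiewicz ¬ gives 1 − 0.64 = 0.36
  (not B ∧ not A) = min(0.67, 0.36) = 0.36
  not (not B ∧ not A): Łukasiewicz ¬ gives 1 − 0.36 = 0.64
  not B: Łukasiewicz ¬ gives 1 − 0.33 = 0.67
  (A → A): min(1, 1 − 0.64 + 0.64) = 1
  (B → (A → A)): min(1, 1 − 0.33 + 1) = 1
  (not B ∧ (B → (A → A))) = min(0.67, 1) = 0.67
  (not (not B ∧ not A) ∨ (not B ∧ (B → (A → A)))) = max(0.64, 0.67) = 0.67
  Łukasiewicz value = 0.67
Difference: 1 − 0.67 = 0.33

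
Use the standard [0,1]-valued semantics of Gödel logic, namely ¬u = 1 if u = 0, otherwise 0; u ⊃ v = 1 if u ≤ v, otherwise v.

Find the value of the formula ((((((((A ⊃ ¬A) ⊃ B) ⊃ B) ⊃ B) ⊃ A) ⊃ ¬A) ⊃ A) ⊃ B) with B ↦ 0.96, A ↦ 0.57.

0.96

¬A: Gödel ¬ of 0.57 = 0 (operand ≠ 0)
(A ⊃ ¬A): 0.57 > 0, so result = 0
((A ⊃ ¬A) ⊃ B): 0 ≤ 0.96, so result = 1
(((A ⊃ ¬A) ⊃ B) ⊃ B): 1 > 0.96, so result = 0.96
((((A ⊃ ¬A) ⊃ B) ⊃ B) ⊃ B): 0.96 ≤ 0.96, so result = 1
(((((A ⊃ ¬A) ⊃ B) ⊃ B) ⊃ B) ⊃ A): 1 > 0.57, so result = 0.57
¬A: Gödel ¬ of 0.57 = 0 (operand ≠ 0)
((((((A ⊃ ¬A) ⊃ B) ⊃ B) ⊃ B) ⊃ A) ⊃ ¬A): 0.57 > 0, so result = 0
(((((((A ⊃ ¬A) ⊃ B) ⊃ B) ⊃ B) ⊃ A) ⊃ ¬A) ⊃ A): 0 ≤ 0.57, so result = 1
((((((((A ⊃ ¬A) ⊃ B) ⊃ B) ⊃ B) ⊃ A) ⊃ ¬A) ⊃ A) ⊃ B): 1 > 0.96, so result = 0.96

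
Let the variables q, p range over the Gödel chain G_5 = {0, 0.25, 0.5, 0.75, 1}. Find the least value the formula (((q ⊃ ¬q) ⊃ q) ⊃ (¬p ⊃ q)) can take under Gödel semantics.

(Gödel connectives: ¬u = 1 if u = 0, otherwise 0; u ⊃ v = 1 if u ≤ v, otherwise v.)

0.25

The minimum is attained at q = 0.25, p = 0:
  ¬q: Gödel ¬ of 0.25 = 0 (operand ≠ 0)
  (q ⊃ ¬q): 0.25 > 0, so result = 0
  ((q ⊃ ¬q) ⊃ q): 0 ≤ 0.25, so result = 1
  ¬p: Gödel ¬ of 0 = 1 (operand is 0)
  (¬p ⊃ q): 1 > 0.25, so result = 0.25
  (((q ⊃ ¬q) ⊃ q) ⊃ (¬p ⊃ q)): 1 > 0.25, so result = 0.25
Checking all 25 assignments confirms none give a value below 0.25.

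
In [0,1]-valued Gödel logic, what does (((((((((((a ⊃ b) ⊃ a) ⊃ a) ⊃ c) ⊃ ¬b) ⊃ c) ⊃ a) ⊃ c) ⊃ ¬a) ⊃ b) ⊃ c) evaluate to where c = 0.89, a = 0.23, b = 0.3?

0.89

(a ⊃ b): 0.23 ≤ 0.3, so result = 1
((a ⊃ b) ⊃ a): 1 > 0.23, so result = 0.23
(((a ⊃ b) ⊃ a) ⊃ a): 0.23 ≤ 0.23, so result = 1
((((a ⊃ b) ⊃ a) ⊃ a) ⊃ c): 1 > 0.89, so result = 0.89
¬b: Gödel ¬ of 0.3 = 0 (operand ≠ 0)
(((((a ⊃ b) ⊃ a) ⊃ a) ⊃ c) ⊃ ¬b): 0.89 > 0, so result = 0
((((((a ⊃ b) ⊃ a) ⊃ a) ⊃ c) ⊃ ¬b) ⊃ c): 0 ≤ 0.89, so result = 1
(((((((a ⊃ b) ⊃ a) ⊃ a) ⊃ c) ⊃ ¬b) ⊃ c) ⊃ a): 1 > 0.23, so result = 0.23
((((((((a ⊃ b) ⊃ a) ⊃ a) ⊃ c) ⊃ ¬b) ⊃ c) ⊃ a) ⊃ c): 0.23 ≤ 0.89, so result = 1
¬a: Gödel ¬ of 0.23 = 0 (operand ≠ 0)
(((((((((a ⊃ b) ⊃ a) ⊃ a) ⊃ c) ⊃ ¬b) ⊃ c) ⊃ a) ⊃ c) ⊃ ¬a): 1 > 0, so result = 0
((((((((((a ⊃ b) ⊃ a) ⊃ a) ⊃ c) ⊃ ¬b) ⊃ c) ⊃ a) ⊃ c) ⊃ ¬a) ⊃ b): 0 ≤ 0.3, so result = 1
(((((((((((a ⊃ b) ⊃ a) ⊃ a) ⊃ c) ⊃ ¬b) ⊃ c) ⊃ a) ⊃ c) ⊃ ¬a) ⊃ b) ⊃ c): 1 > 0.89, so result = 0.89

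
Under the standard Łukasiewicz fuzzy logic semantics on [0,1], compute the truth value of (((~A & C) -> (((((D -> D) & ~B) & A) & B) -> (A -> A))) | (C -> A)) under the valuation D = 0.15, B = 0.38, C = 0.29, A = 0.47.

1.00

~A: Łukasiewicz ¬ gives 1 − 0.47 = 0.53
(~A & C) = min(0.53, 0.29) = 0.29
(D -> D): min(1, 1 − 0.15 + 0.15) = 1
~B: Łukasiewicz ¬ gives 1 − 0.38 = 0.62
((D -> D) & ~B) = min(1, 0.62) = 0.62
(((D -> D) & ~B) & A) = min(0.62, 0.47) = 0.47
((((D -> D) & ~B) & A) & B) = min(0.47, 0.38) = 0.38
(A -> A): min(1, 1 − 0.47 + 0.47) = 1
(((((D -> D) & ~B) & A) & B) -> (A -> A)): min(1, 1 − 0.38 + 1) = 1
((~A & C) -> (((((D -> D) & ~B) & A) & B) -> (A -> A))): min(1, 1 − 0.29 + 1) = 1
(C -> A): min(1, 1 − 0.29 + 0.47) = 1
(((~A & C) -> (((((D -> D) & ~B) & A) & B) -> (A -> A))) | (C -> A)) = max(1, 1) = 1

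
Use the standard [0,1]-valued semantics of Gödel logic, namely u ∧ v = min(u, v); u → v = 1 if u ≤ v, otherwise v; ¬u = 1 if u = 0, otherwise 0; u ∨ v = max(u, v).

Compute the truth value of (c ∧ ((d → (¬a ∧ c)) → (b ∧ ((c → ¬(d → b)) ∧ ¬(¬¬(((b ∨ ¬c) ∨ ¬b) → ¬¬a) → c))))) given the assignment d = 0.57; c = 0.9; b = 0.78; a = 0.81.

0.90

¬a: Gödel ¬ of 0.81 = 0 (operand ≠ 0)
(¬a ∧ c) = min(0, 0.9) = 0
(d → (¬a ∧ c)): 0.57 > 0, so result = 0
(d → b): 0.57 ≤ 0.78, so result = 1
¬(d → b): Gödel ¬ of 1 = 0 (operand ≠ 0)
(c → ¬(d → b)): 0.9 > 0, so result = 0
¬c: Gödel ¬ of 0.9 = 0 (operand ≠ 0)
(b ∨ ¬c) = max(0.78, 0) = 0.78
¬b: Gödel ¬ of 0.78 = 0 (operand ≠ 0)
((b ∨ ¬c) ∨ ¬b) = max(0.78, 0) = 0.78
¬a: Gödel ¬ of 0.81 = 0 (operand ≠ 0)
¬¬a: Gödel ¬ of 0 = 1 (operand is 0)
(((b ∨ ¬c) ∨ ¬b) → ¬¬a): 0.78 ≤ 1, so result = 1
¬(((b ∨ ¬c) ∨ ¬b) → ¬¬a): Gödel ¬ of 1 = 0 (operand ≠ 0)
¬¬(((b ∨ ¬c) ∨ ¬b) → ¬¬a): Gödel ¬ of 0 = 1 (operand is 0)
(¬¬(((b ∨ ¬c) ∨ ¬b) → ¬¬a) → c): 1 > 0.9, so result = 0.9
¬(¬¬(((b ∨ ¬c) ∨ ¬b) → ¬¬a) → c): Gödel ¬ of 0.9 = 0 (operand ≠ 0)
((c → ¬(d → b)) ∧ ¬(¬¬(((b ∨ ¬c) ∨ ¬b) → ¬¬a) → c)) = min(0, 0) = 0
(b ∧ ((c → ¬(d → b)) ∧ ¬(¬¬(((b ∨ ¬c) ∨ ¬b) → ¬¬a) → c))) = min(0.78, 0) = 0
((d → (¬a ∧ c)) → (b ∧ ((c → ¬(d → b)) ∧ ¬(¬¬(((b ∨ ¬c) ∨ ¬b) → ¬¬a) → c)))): 0 ≤ 0, so result = 1
(c ∧ ((d → (¬a ∧ c)) → (b ∧ ((c → ¬(d → b)) ∧ ¬(¬¬(((b ∨ ¬c) ∨ ¬b) → ¬¬a) → c))))) = min(0.9, 1) = 0.9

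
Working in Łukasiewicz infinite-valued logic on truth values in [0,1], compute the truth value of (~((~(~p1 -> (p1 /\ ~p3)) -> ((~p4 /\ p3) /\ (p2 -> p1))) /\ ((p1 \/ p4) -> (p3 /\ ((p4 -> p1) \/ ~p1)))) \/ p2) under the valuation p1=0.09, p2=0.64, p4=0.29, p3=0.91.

0.64

~p1: Łukasiewicz ¬ gives 1 − 0.09 = 0.91
~p3: Łukasiewicz ¬ gives 1 − 0.91 = 0.09
(p1 /\ ~p3) = min(0.09, 0.09) = 0.09
(~p1 -> (p1 /\ ~p3)): min(1, 1 − 0.91 + 0.09) = 0.18
~(~p1 -> (p1 /\ ~p3)): Łukasiewicz ¬ gives 1 − 0.18 = 0.82
~p4: Łukasiewicz ¬ gives 1 − 0.29 = 0.71
(~p4 /\ p3) = min(0.71, 0.91) = 0.71
(p2 -> p1): min(1, 1 − 0.64 + 0.09) = 0.45
((~p4 /\ p3) /\ (p2 -> p1)) = min(0.71, 0.45) = 0.45
(~(~p1 -> (p1 /\ ~p3)) -> ((~p4 /\ p3) /\ (p2 -> p1))): min(1, 1 − 0.82 + 0.45) = 0.63
(p1 \/ p4) = max(0.09, 0.29) = 0.29
(p4 -> p1): min(1, 1 − 0.29 + 0.09) = 0.8
~p1: Łukasiewicz ¬ gives 1 − 0.09 = 0.91
((p4 -> p1) \/ ~p1) = max(0.8, 0.91) = 0.91
(p3 /\ ((p4 -> p1) \/ ~p1)) = min(0.91, 0.91) = 0.91
((p1 \/ p4) -> (p3 /\ ((p4 -> p1) \/ ~p1))): min(1, 1 − 0.29 + 0.91) = 1
((~(~p1 -> (p1 /\ ~p3)) -> ((~p4 /\ p3) /\ (p2 -> p1))) /\ ((p1 \/ p4) -> (p3 /\ ((p4 -> p1) \/ ~p1)))) = min(0.63, 1) = 0.63
~((~(~p1 -> (p1 /\ ~p3)) -> ((~p4 /\ p3) /\ (p2 -> p1))) /\ ((p1 \/ p4) -> (p3 /\ ((p4 -> p1) \/ ~p1)))): Łukasiewicz ¬ gives 1 − 0.63 = 0.37
(~((~(~p1 -> (p1 /\ ~p3)) -> ((~p4 /\ p3) /\ (p2 -> p1))) /\ ((p1 \/ p4) -> (p3 /\ ((p4 -> p1) \/ ~p1)))) \/ p2) = max(0.37, 0.64) = 0.64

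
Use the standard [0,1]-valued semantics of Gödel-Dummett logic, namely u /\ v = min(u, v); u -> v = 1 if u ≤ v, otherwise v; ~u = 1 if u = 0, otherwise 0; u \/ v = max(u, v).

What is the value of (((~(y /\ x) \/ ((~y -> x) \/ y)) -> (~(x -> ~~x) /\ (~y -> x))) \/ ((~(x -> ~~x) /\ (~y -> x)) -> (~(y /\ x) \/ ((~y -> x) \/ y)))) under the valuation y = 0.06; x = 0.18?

1.00

(y /\ x) = min(0.06, 0.18) = 0.06
~(y /\ x): Gödel ¬ of 0.06 = 0 (operand ≠ 0)
~y: Gödel ¬ of 0.06 = 0 (operand ≠ 0)
(~y -> x): 0 ≤ 0.18, so result = 1
((~y -> x) \/ y) = max(1, 0.06) = 1
(~(y /\ x) \/ ((~y -> x) \/ y)) = max(0, 1) = 1
~x: Gödel ¬ of 0.18 = 0 (operand ≠ 0)
~~x: Gödel ¬ of 0 = 1 (operand is 0)
(x -> ~~x): 0.18 ≤ 1, so result = 1
~(x -> ~~x): Gödel ¬ of 1 = 0 (operand ≠ 0)
~y: Gödel ¬ of 0.06 = 0 (operand ≠ 0)
(~y -> x): 0 ≤ 0.18, so result = 1
(~(x -> ~~x) /\ (~y -> x)) = min(0, 1) = 0
((~(y /\ x) \/ ((~y -> x) \/ y)) -> (~(x -> ~~x) /\ (~y -> x))): 1 > 0, so result = 0
~x: Gödel ¬ of 0.18 = 0 (operand ≠ 0)
~~x: Gödel ¬ of 0 = 1 (operand is 0)
(x -> ~~x): 0.18 ≤ 1, so result = 1
~(x -> ~~x): Gödel ¬ of 1 = 0 (operand ≠ 0)
~y: Gödel ¬ of 0.06 = 0 (operand ≠ 0)
(~y -> x): 0 ≤ 0.18, so result = 1
(~(x -> ~~x) /\ (~y -> x)) = min(0, 1) = 0
(y /\ x) = min(0.06, 0.18) = 0.06
~(y /\ x): Gödel ¬ of 0.06 = 0 (operand ≠ 0)
~y: Gödel ¬ of 0.06 = 0 (operand ≠ 0)
(~y -> x): 0 ≤ 0.18, so result = 1
((~y -> x) \/ y) = max(1, 0.06) = 1
(~(y /\ x) \/ ((~y -> x) \/ y)) = max(0, 1) = 1
((~(x -> ~~x) /\ (~y -> x)) -> (~(y /\ x) \/ ((~y -> x) \/ y))): 0 ≤ 1, so result = 1
(((~(y /\ x) \/ ((~y -> x) \/ y)) -> (~(x -> ~~x) /\ (~y -> x))) \/ ((~(x -> ~~x) /\ (~y -> x)) -> (~(y /\ x) \/ ((~y -> x) \/ y)))) = max(0, 1) = 1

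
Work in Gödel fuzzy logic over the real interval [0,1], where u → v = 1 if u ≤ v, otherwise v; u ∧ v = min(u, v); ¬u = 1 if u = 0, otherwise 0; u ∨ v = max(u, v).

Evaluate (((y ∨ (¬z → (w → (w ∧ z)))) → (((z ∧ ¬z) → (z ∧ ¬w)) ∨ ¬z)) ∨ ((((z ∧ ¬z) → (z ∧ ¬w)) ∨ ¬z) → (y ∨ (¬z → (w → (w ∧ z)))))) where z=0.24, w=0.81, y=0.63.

¬z: Gödel ¬ of 0.24 = 0 (operand ≠ 0)
(w ∧ z) = min(0.81, 0.24) = 0.24
(w → (w ∧ z)): 0.81 > 0.24, so result = 0.24
(¬z → (w → (w ∧ z))): 0 ≤ 0.24, so result = 1
(y ∨ (¬z → (w → (w ∧ z)))) = max(0.63, 1) = 1
¬z: Gödel ¬ of 0.24 = 0 (operand ≠ 0)
(z ∧ ¬z) = min(0.24, 0) = 0
¬w: Gödel ¬ of 0.81 = 0 (operand ≠ 0)
(z ∧ ¬w) = min(0.24, 0) = 0
((z ∧ ¬z) → (z ∧ ¬w)): 0 ≤ 0, so result = 1
¬z: Gödel ¬ of 0.24 = 0 (operand ≠ 0)
(((z ∧ ¬z) → (z ∧ ¬w)) ∨ ¬z) = max(1, 0) = 1
((y ∨ (¬z → (w → (w ∧ z)))) → (((z ∧ ¬z) → (z ∧ ¬w)) ∨ ¬z)): 1 ≤ 1, so result = 1
¬z: Gödel ¬ of 0.24 = 0 (operand ≠ 0)
(z ∧ ¬z) = min(0.24, 0) = 0
¬w: Gödel ¬ of 0.81 = 0 (operand ≠ 0)
(z ∧ ¬w) = min(0.24, 0) = 0
((z ∧ ¬z) → (z ∧ ¬w)): 0 ≤ 0, so result = 1
¬z: Gödel ¬ of 0.24 = 0 (operand ≠ 0)
(((z ∧ ¬z) → (z ∧ ¬w)) ∨ ¬z) = max(1, 0) = 1
¬z: Gödel ¬ of 0.24 = 0 (operand ≠ 0)
(w ∧ z) = min(0.81, 0.24) = 0.24
(w → (w ∧ z)): 0.81 > 0.24, so result = 0.24
(¬z → (w → (w ∧ z))): 0 ≤ 0.24, so result = 1
(y ∨ (¬z → (w → (w ∧ z)))) = max(0.63, 1) = 1
((((z ∧ ¬z) → (z ∧ ¬w)) ∨ ¬z) → (y ∨ (¬z → (w → (w ∧ z))))): 1 ≤ 1, so result = 1
(((y ∨ (¬z → (w → (w ∧ z)))) → (((z ∧ ¬z) → (z ∧ ¬w)) ∨ ¬z)) ∨ ((((z ∧ ¬z) → (z ∧ ¬w)) ∨ ¬z) → (y ∨ (¬z → (w → (w ∧ z)))))) = max(1, 1) = 1

1.00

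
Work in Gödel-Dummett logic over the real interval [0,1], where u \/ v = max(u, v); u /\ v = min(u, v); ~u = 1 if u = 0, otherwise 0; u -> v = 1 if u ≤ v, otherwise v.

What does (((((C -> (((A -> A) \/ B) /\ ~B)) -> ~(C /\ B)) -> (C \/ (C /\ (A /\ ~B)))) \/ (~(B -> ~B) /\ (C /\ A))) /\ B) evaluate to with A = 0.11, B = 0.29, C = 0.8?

(A -> A): 0.11 ≤ 0.11, so result = 1
((A -> A) \/ B) = max(1, 0.29) = 1
~B: Gödel ¬ of 0.29 = 0 (operand ≠ 0)
(((A -> A) \/ B) /\ ~B) = min(1, 0) = 0
(C -> (((A -> A) \/ B) /\ ~B)): 0.8 > 0, so result = 0
(C /\ B) = min(0.8, 0.29) = 0.29
~(C /\ B): Gödel ¬ of 0.29 = 0 (operand ≠ 0)
((C -> (((A -> A) \/ B) /\ ~B)) -> ~(C /\ B)): 0 ≤ 0, so result = 1
~B: Gödel ¬ of 0.29 = 0 (operand ≠ 0)
(A /\ ~B) = min(0.11, 0) = 0
(C /\ (A /\ ~B)) = min(0.8, 0) = 0
(C \/ (C /\ (A /\ ~B))) = max(0.8, 0) = 0.8
(((C -> (((A -> A) \/ B) /\ ~B)) -> ~(C /\ B)) -> (C \/ (C /\ (A /\ ~B)))): 1 > 0.8, so result = 0.8
~B: Gödel ¬ of 0.29 = 0 (operand ≠ 0)
(B -> ~B): 0.29 > 0, so result = 0
~(B -> ~B): Gödel ¬ of 0 = 1 (operand is 0)
(C /\ A) = min(0.8, 0.11) = 0.11
(~(B -> ~B) /\ (C /\ A)) = min(1, 0.11) = 0.11
((((C -> (((A -> A) \/ B) /\ ~B)) -> ~(C /\ B)) -> (C \/ (C /\ (A /\ ~B)))) \/ (~(B -> ~B) /\ (C /\ A))) = max(0.8, 0.11) = 0.8
(((((C -> (((A -> A) \/ B) /\ ~B)) -> ~(C /\ B)) -> (C \/ (C /\ (A /\ ~B)))) \/ (~(B -> ~B) /\ (C /\ A))) /\ B) = min(0.8, 0.29) = 0.29

0.29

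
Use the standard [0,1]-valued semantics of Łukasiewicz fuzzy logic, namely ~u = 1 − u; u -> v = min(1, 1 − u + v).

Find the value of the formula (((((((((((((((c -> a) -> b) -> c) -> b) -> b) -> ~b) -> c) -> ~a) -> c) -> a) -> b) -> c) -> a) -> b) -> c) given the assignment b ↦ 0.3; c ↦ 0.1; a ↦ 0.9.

0.80

(c -> a): min(1, 1 − 0.1 + 0.9) = 1
((c -> a) -> b): min(1, 1 − 1 + 0.3) = 0.3
(((c -> a) -> b) -> c): min(1, 1 − 0.3 + 0.1) = 0.8
((((c -> a) -> b) -> c) -> b): min(1, 1 − 0.8 + 0.3) = 0.5
(((((c -> a) -> b) -> c) -> b) -> b): min(1, 1 − 0.5 + 0.3) = 0.8
~b: Łukasiewicz ¬ gives 1 − 0.3 = 0.7
((((((c -> a) -> b) -> c) -> b) -> b) -> ~b): min(1, 1 − 0.8 + 0.7) = 0.9
(((((((c -> a) -> b) -> c) -> b) -> b) -> ~b) -> c): min(1, 1 − 0.9 + 0.1) = 0.2
~a: Łukasiewicz ¬ gives 1 − 0.9 = 0.1
((((((((c -> a) -> b) -> c) -> b) -> b) -> ~b) -> c) -> ~a): min(1, 1 − 0.2 + 0.1) = 0.9
(((((((((c -> a) -> b) -> c) -> b) -> b) -> ~b) -> c) -> ~a) -> c): min(1, 1 − 0.9 + 0.1) = 0.2
((((((((((c -> a) -> b) -> c) -> b) -> b) -> ~b) -> c) -> ~a) -> c) -> a): min(1, 1 − 0.2 + 0.9) = 1
(((((((((((c -> a) -> b) -> c) -> b) -> b) -> ~b) -> c) -> ~a) -> c) -> a) -> b): min(1, 1 − 1 + 0.3) = 0.3
((((((((((((c -> a) -> b) -> c) -> b) -> b) -> ~b) -> c) -> ~a) -> c) -> a) -> b) -> c): min(1, 1 − 0.3 + 0.1) = 0.8
(((((((((((((c -> a) -> b) -> c) -> b) -> b) -> ~b) -> c) -> ~a) -> c) -> a) -> b) -> c) -> a): min(1, 1 − 0.8 + 0.9) = 1
((((((((((((((c -> a) -> b) -> c) -> b) -> b) -> ~b) -> c) -> ~a) -> c) -> a) -> b) -> c) -> a) -> b): min(1, 1 − 1 + 0.3) = 0.3
(((((((((((((((c -> a) -> b) -> c) -> b) -> b) -> ~b) -> c) -> ~a) -> c) -> a) -> b) -> c) -> a) -> b) -> c): min(1, 1 − 0.3 + 0.1) = 0.8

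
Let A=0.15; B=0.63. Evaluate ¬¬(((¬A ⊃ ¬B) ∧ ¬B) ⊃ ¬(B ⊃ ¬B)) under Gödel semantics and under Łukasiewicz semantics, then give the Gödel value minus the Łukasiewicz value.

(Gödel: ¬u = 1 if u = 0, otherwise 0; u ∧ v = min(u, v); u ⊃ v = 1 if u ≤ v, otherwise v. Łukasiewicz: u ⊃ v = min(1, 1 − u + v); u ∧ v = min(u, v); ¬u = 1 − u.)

0.11

Gödel evaluation:
  ¬A: Gödel ¬ of 0.15 = 0 (operand ≠ 0)
  ¬B: Gödel ¬ of 0.63 = 0 (operand ≠ 0)
  (¬A ⊃ ¬B): 0 ≤ 0, so result = 1
  ¬B: Gödel ¬ of 0.63 = 0 (operand ≠ 0)
  ((¬A ⊃ ¬B) ∧ ¬B) = min(1, 0) = 0
  ¬B: Gödel ¬ of 0.63 = 0 (operand ≠ 0)
  (B ⊃ ¬B): 0.63 > 0, so result = 0
  ¬(B ⊃ ¬B): Gödel ¬ of 0 = 1 (operand is 0)
  (((¬A ⊃ ¬B) ∧ ¬B) ⊃ ¬(B ⊃ ¬B)): 0 ≤ 1, so result = 1
  ¬(((¬A ⊃ ¬B) ∧ ¬B) ⊃ ¬(B ⊃ ¬B)): Gödel ¬ of 1 = 0 (operand ≠ 0)
  ¬¬(((¬A ⊃ ¬B) ∧ ¬B) ⊃ ¬(B ⊃ ¬B)): Gödel ¬ of 0 = 1 (operand is 0)
  Gödel value = 1
Łukasiewicz evaluation:
  ¬A: Łukasiewicz ¬ gives 1 − 0.15 = 0.85
  ¬B: Łukasiewicz ¬ gives 1 − 0.63 = 0.37
  (¬A ⊃ ¬B): min(1, 1 − 0.85 + 0.37) = 0.52
  ¬B: Łukasiewicz ¬ gives 1 − 0.63 = 0.37
  ((¬A ⊃ ¬B) ∧ ¬B) = min(0.52, 0.37) = 0.37
  ¬B: Łukasiewicz ¬ gives 1 − 0.63 = 0.37
  (B ⊃ ¬B): min(1, 1 − 0.63 + 0.37) = 0.74
  ¬(B ⊃ ¬B): Łukasiewicz ¬ gives 1 − 0.74 = 0.26
  (((¬A ⊃ ¬B) ∧ ¬B) ⊃ ¬(B ⊃ ¬B)): min(1, 1 − 0.37 + 0.26) = 0.89
  ¬(((¬A ⊃ ¬B) ∧ ¬B) ⊃ ¬(B ⊃ ¬B)): Łukasiewicz ¬ gives 1 − 0.89 = 0.11
  ¬¬(((¬A ⊃ ¬B) ∧ ¬B) ⊃ ¬(B ⊃ ¬B)): Łukasiewicz ¬ gives 1 − 0.11 = 0.89
  Łukasiewicz value = 0.89
Difference: 1 − 0.89 = 0.11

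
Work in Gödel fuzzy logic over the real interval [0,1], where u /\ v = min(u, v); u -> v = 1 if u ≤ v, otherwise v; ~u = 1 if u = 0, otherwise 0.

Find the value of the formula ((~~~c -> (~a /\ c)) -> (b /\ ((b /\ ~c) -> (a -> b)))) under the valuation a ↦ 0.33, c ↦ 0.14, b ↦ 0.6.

~c: Gödel ¬ of 0.14 = 0 (operand ≠ 0)
~~c: Gödel ¬ of 0 = 1 (operand is 0)
~~~c: Gödel ¬ of 1 = 0 (operand ≠ 0)
~a: Gödel ¬ of 0.33 = 0 (operand ≠ 0)
(~a /\ c) = min(0, 0.14) = 0
(~~~c -> (~a /\ c)): 0 ≤ 0, so result = 1
~c: Gödel ¬ of 0.14 = 0 (operand ≠ 0)
(b /\ ~c) = min(0.6, 0) = 0
(a -> b): 0.33 ≤ 0.6, so result = 1
((b /\ ~c) -> (a -> b)): 0 ≤ 1, so result = 1
(b /\ ((b /\ ~c) -> (a -> b))) = min(0.6, 1) = 0.6
((~~~c -> (~a /\ c)) -> (b /\ ((b /\ ~c) -> (a -> b)))): 1 > 0.6, so result = 0.6

0.60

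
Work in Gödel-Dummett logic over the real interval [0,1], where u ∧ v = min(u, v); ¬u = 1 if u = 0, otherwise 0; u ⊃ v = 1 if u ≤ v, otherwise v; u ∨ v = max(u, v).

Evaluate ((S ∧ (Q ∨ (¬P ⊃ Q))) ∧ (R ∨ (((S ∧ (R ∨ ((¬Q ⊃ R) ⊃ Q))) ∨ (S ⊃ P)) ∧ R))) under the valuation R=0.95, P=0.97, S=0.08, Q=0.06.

0.08

¬P: Gödel ¬ of 0.97 = 0 (operand ≠ 0)
(¬P ⊃ Q): 0 ≤ 0.06, so result = 1
(Q ∨ (¬P ⊃ Q)) = max(0.06, 1) = 1
(S ∧ (Q ∨ (¬P ⊃ Q))) = min(0.08, 1) = 0.08
¬Q: Gödel ¬ of 0.06 = 0 (operand ≠ 0)
(¬Q ⊃ R): 0 ≤ 0.95, so result = 1
((¬Q ⊃ R) ⊃ Q): 1 > 0.06, so result = 0.06
(R ∨ ((¬Q ⊃ R) ⊃ Q)) = max(0.95, 0.06) = 0.95
(S ∧ (R ∨ ((¬Q ⊃ R) ⊃ Q))) = min(0.08, 0.95) = 0.08
(S ⊃ P): 0.08 ≤ 0.97, so result = 1
((S ∧ (R ∨ ((¬Q ⊃ R) ⊃ Q))) ∨ (S ⊃ P)) = max(0.08, 1) = 1
(((S ∧ (R ∨ ((¬Q ⊃ R) ⊃ Q))) ∨ (S ⊃ P)) ∧ R) = min(1, 0.95) = 0.95
(R ∨ (((S ∧ (R ∨ ((¬Q ⊃ R) ⊃ Q))) ∨ (S ⊃ P)) ∧ R)) = max(0.95, 0.95) = 0.95
((S ∧ (Q ∨ (¬P ⊃ Q))) ∧ (R ∨ (((S ∧ (R ∨ ((¬Q ⊃ R) ⊃ Q))) ∨ (S ⊃ P)) ∧ R))) = min(0.08, 0.95) = 0.08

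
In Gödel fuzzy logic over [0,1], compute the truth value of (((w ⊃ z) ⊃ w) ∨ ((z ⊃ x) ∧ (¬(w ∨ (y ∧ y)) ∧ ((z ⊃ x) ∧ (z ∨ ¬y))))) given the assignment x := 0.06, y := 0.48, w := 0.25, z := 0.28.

0.25

(w ⊃ z): 0.25 ≤ 0.28, so result = 1
((w ⊃ z) ⊃ w): 1 > 0.25, so result = 0.25
(z ⊃ x): 0.28 > 0.06, so result = 0.06
(y ∧ y) = min(0.48, 0.48) = 0.48
(w ∨ (y ∧ y)) = max(0.25, 0.48) = 0.48
¬(w ∨ (y ∧ y)): Gödel ¬ of 0.48 = 0 (operand ≠ 0)
(z ⊃ x): 0.28 > 0.06, so result = 0.06
¬y: Gödel ¬ of 0.48 = 0 (operand ≠ 0)
(z ∨ ¬y) = max(0.28, 0) = 0.28
((z ⊃ x) ∧ (z ∨ ¬y)) = min(0.06, 0.28) = 0.06
(¬(w ∨ (y ∧ y)) ∧ ((z ⊃ x) ∧ (z ∨ ¬y))) = min(0, 0.06) = 0
((z ⊃ x) ∧ (¬(w ∨ (y ∧ y)) ∧ ((z ⊃ x) ∧ (z ∨ ¬y)))) = min(0.06, 0) = 0
(((w ⊃ z) ⊃ w) ∨ ((z ⊃ x) ∧ (¬(w ∨ (y ∧ y)) ∧ ((z ⊃ x) ∧ (z ∨ ¬y))))) = max(0.25, 0) = 0.25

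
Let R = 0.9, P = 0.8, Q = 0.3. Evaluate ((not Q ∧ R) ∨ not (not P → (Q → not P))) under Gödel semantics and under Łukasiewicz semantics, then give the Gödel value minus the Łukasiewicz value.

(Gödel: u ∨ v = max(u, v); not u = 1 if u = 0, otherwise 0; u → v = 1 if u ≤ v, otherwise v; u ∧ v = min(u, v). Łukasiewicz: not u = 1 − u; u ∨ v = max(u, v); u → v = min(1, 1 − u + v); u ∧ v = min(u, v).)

Gödel evaluation:
  not Q: Gödel ¬ of 0.3 = 0 (operand ≠ 0)
  (not Q ∧ R) = min(0, 0.9) = 0
  not P: Gödel ¬ of 0.8 = 0 (operand ≠ 0)
  not P: Gödel ¬ of 0.8 = 0 (operand ≠ 0)
  (Q → not P): 0.3 > 0, so result = 0
  (not P → (Q → not P)): 0 ≤ 0, so result = 1
  not (not P → (Q → not P)): Gödel ¬ of 1 = 0 (operand ≠ 0)
  ((not Q ∧ R) ∨ not (not P → (Q → not P))) = max(0, 0) = 0
  Gödel value = 0
Łukasiewicz evaluation:
  not Q: Łukasiewicz ¬ gives 1 − 0.3 = 0.7
  (not Q ∧ R) = min(0.7, 0.9) = 0.7
  not P: Łukasiewicz ¬ gives 1 − 0.8 = 0.2
  not P: Łukasiewicz ¬ gives 1 − 0.8 = 0.2
  (Q → not P): min(1, 1 − 0.3 + 0.2) = 0.9
  (not P → (Q → not P)): min(1, 1 − 0.2 + 0.9) = 1
  not (not P → (Q → not P)): Łukasiewicz ¬ gives 1 − 1 = 0
  ((not Q ∧ R) ∨ not (not P → (Q → not P))) = max(0.7, 0) = 0.7
  Łukasiewicz value = 0.7
Difference: 0 − 0.7 = -0.70

-0.70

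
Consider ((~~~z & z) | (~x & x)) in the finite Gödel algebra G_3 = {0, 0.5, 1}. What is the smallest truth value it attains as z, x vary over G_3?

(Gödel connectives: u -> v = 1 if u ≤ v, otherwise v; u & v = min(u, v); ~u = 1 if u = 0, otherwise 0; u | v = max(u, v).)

0.00

The minimum is attained at z = 0, x = 0:
  ~z: Gödel ¬ of 0 = 1 (operand is 0)
  ~~z: Gödel ¬ of 1 = 0 (operand ≠ 0)
  ~~~z: Gödel ¬ of 0 = 1 (operand is 0)
  (~~~z & z) = min(1, 0) = 0
  ~x: Gödel ¬ of 0 = 1 (operand is 0)
  (~x & x) = min(1, 0) = 0
  ((~~~z & z) | (~x & x)) = max(0, 0) = 0
Checking all 9 assignments confirms none give a value below 0.00.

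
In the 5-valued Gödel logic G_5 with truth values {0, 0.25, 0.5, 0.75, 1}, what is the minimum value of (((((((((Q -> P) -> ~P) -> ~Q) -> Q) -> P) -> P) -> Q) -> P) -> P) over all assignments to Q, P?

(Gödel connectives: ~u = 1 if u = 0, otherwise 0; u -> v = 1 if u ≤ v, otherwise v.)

The minimum is attained at Q = 0, P = 0.25:
  (Q -> P): 0 ≤ 0.25, so result = 1
  ~P: Gödel ¬ of 0.25 = 0 (operand ≠ 0)
  ((Q -> P) -> ~P): 1 > 0, so result = 0
  ~Q: Gödel ¬ of 0 = 1 (operand is 0)
  (((Q -> P) -> ~P) -> ~Q): 0 ≤ 1, so result = 1
  ((((Q -> P) -> ~P) -> ~Q) -> Q): 1 > 0, so result = 0
  (((((Q -> P) -> ~P) -> ~Q) -> Q) -> P): 0 ≤ 0.25, so result = 1
  ((((((Q -> P) -> ~P) -> ~Q) -> Q) -> P) -> P): 1 > 0.25, so result = 0.25
  (((((((Q -> P) -> ~P) -> ~Q) -> Q) -> P) -> P) -> Q): 0.25 > 0, so result = 0
  ((((((((Q -> P) -> ~P) -> ~Q) -> Q) -> P) -> P) -> Q) -> P): 0 ≤ 0.25, so result = 1
  (((((((((Q -> P) -> ~P) -> ~Q) -> Q) -> P) -> P) -> Q) -> P) -> P): 1 > 0.25, so result = 0.25
Checking all 25 assignments confirms none give a value below 0.25.

0.25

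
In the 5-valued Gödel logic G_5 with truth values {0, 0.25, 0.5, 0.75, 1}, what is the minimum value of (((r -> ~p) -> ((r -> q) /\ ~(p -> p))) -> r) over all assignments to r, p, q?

The minimum is attained at r = 0.25, p = 0.25, q = 0:
  ~p: Gödel ¬ of 0.25 = 0 (operand ≠ 0)
  (r -> ~p): 0.25 > 0, so result = 0
  (r -> q): 0.25 > 0, so result = 0
  (p -> p): 0.25 ≤ 0.25, so result = 1
  ~(p -> p): Gödel ¬ of 1 = 0 (operand ≠ 0)
  ((r -> q) /\ ~(p -> p)) = min(0, 0) = 0
  ((r -> ~p) -> ((r -> q) /\ ~(p -> p))): 0 ≤ 0, so result = 1
  (((r -> ~p) -> ((r -> q) /\ ~(p -> p))) -> r): 1 > 0.25, so result = 0.25
Checking all 125 assignments confirms none give a value below 0.25.

0.25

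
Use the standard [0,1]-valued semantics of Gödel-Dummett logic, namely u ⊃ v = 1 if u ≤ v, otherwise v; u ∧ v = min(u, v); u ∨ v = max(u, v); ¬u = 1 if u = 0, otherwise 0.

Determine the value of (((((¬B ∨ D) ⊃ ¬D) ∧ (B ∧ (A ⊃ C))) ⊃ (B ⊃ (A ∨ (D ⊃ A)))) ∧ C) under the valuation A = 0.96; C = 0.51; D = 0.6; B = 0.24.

¬B: Gödel ¬ of 0.24 = 0 (operand ≠ 0)
(¬B ∨ D) = max(0, 0.6) = 0.6
¬D: Gödel ¬ of 0.6 = 0 (operand ≠ 0)
((¬B ∨ D) ⊃ ¬D): 0.6 > 0, so result = 0
(A ⊃ C): 0.96 > 0.51, so result = 0.51
(B ∧ (A ⊃ C)) = min(0.24, 0.51) = 0.24
(((¬B ∨ D) ⊃ ¬D) ∧ (B ∧ (A ⊃ C))) = min(0, 0.24) = 0
(D ⊃ A): 0.6 ≤ 0.96, so result = 1
(A ∨ (D ⊃ A)) = max(0.96, 1) = 1
(B ⊃ (A ∨ (D ⊃ A))): 0.24 ≤ 1, so result = 1
((((¬B ∨ D) ⊃ ¬D) ∧ (B ∧ (A ⊃ C))) ⊃ (B ⊃ (A ∨ (D ⊃ A)))): 0 ≤ 1, so result = 1
(((((¬B ∨ D) ⊃ ¬D) ∧ (B ∧ (A ⊃ C))) ⊃ (B ⊃ (A ∨ (D ⊃ A)))) ∧ C) = min(1, 0.51) = 0.51

0.51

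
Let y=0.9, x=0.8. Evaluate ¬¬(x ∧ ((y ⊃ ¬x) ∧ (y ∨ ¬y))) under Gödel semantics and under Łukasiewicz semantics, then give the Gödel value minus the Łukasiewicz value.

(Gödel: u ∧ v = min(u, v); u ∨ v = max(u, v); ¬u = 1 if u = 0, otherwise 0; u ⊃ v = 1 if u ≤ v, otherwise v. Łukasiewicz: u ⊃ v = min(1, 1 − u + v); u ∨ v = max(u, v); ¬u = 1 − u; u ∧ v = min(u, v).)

-0.30

Gödel evaluation:
  ¬x: Gödel ¬ of 0.8 = 0 (operand ≠ 0)
  (y ⊃ ¬x): 0.9 > 0, so result = 0
  ¬y: Gödel ¬ of 0.9 = 0 (operand ≠ 0)
  (y ∨ ¬y) = max(0.9, 0) = 0.9
  ((y ⊃ ¬x) ∧ (y ∨ ¬y)) = min(0, 0.9) = 0
  (x ∧ ((y ⊃ ¬x) ∧ (y ∨ ¬y))) = min(0.8, 0) = 0
  ¬(x ∧ ((y ⊃ ¬x) ∧ (y ∨ ¬y))): Gödel ¬ of 0 = 1 (operand is 0)
  ¬¬(x ∧ ((y ⊃ ¬x) ∧ (y ∨ ¬y))): Gödel ¬ of 1 = 0 (operand ≠ 0)
  Gödel value = 0
Łukasiewicz evaluation:
  ¬x: Łukasiewicz ¬ gives 1 − 0.8 = 0.2
  (y ⊃ ¬x): min(1, 1 − 0.9 + 0.2) = 0.3
  ¬y: Łukasiewicz ¬ gives 1 − 0.9 = 0.1
  (y ∨ ¬y) = max(0.9, 0.1) = 0.9
  ((y ⊃ ¬x) ∧ (y ∨ ¬y)) = min(0.3, 0.9) = 0.3
  (x ∧ ((y ⊃ ¬x) ∧ (y ∨ ¬y))) = min(0.8, 0.3) = 0.3
  ¬(x ∧ ((y ⊃ ¬x) ∧ (y ∨ ¬y))): Łukasiewicz ¬ gives 1 − 0.3 = 0.7
  ¬¬(x ∧ ((y ⊃ ¬x) ∧ (y ∨ ¬y))): Łukasiewicz ¬ gives 1 − 0.7 = 0.3
  Łukasiewicz value = 0.3
Difference: 0 − 0.3 = -0.30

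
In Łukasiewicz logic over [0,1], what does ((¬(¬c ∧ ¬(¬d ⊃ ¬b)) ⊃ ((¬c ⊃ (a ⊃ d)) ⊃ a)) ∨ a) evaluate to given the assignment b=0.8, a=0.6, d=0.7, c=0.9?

0.70

¬c: Łukasiewicz ¬ gives 1 − 0.9 = 0.1
¬d: Łukasiewicz ¬ gives 1 − 0.7 = 0.3
¬b: Łukasiewicz ¬ gives 1 − 0.8 = 0.2
(¬d ⊃ ¬b): min(1, 1 − 0.3 + 0.2) = 0.9
¬(¬d ⊃ ¬b): Łukasiewicz ¬ gives 1 − 0.9 = 0.1
(¬c ∧ ¬(¬d ⊃ ¬b)) = min(0.1, 0.1) = 0.1
¬(¬c ∧ ¬(¬d ⊃ ¬b)): Łukasiewicz ¬ gives 1 − 0.1 = 0.9
¬c: Łukasiewicz ¬ gives 1 − 0.9 = 0.1
(a ⊃ d): min(1, 1 − 0.6 + 0.7) = 1
(¬c ⊃ (a ⊃ d)): min(1, 1 − 0.1 + 1) = 1
((¬c ⊃ (a ⊃ d)) ⊃ a): min(1, 1 − 1 + 0.6) = 0.6
(¬(¬c ∧ ¬(¬d ⊃ ¬b)) ⊃ ((¬c ⊃ (a ⊃ d)) ⊃ a)): min(1, 1 − 0.9 + 0.6) = 0.7
((¬(¬c ∧ ¬(¬d ⊃ ¬b)) ⊃ ((¬c ⊃ (a ⊃ d)) ⊃ a)) ∨ a) = max(0.7, 0.6) = 0.7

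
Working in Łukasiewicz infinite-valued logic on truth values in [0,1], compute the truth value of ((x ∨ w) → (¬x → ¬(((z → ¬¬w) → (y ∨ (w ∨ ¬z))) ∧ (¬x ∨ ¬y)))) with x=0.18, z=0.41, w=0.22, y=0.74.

1.00

(x ∨ w) = max(0.18, 0.22) = 0.22
¬x: Łukasiewicz ¬ gives 1 − 0.18 = 0.82
¬w: Łukasiewicz ¬ gives 1 − 0.22 = 0.78
¬¬w: Łukasiewicz ¬ gives 1 − 0.78 = 0.22
(z → ¬¬w): min(1, 1 − 0.41 + 0.22) = 0.81
¬z: Łukasiewicz ¬ gives 1 − 0.41 = 0.59
(w ∨ ¬z) = max(0.22, 0.59) = 0.59
(y ∨ (w ∨ ¬z)) = max(0.74, 0.59) = 0.74
((z → ¬¬w) → (y ∨ (w ∨ ¬z))): min(1, 1 − 0.81 + 0.74) = 0.93
¬x: Łukasiewicz ¬ gives 1 − 0.18 = 0.82
¬y: Łukasiewicz ¬ gives 1 − 0.74 = 0.26
(¬x ∨ ¬y) = max(0.82, 0.26) = 0.82
(((z → ¬¬w) → (y ∨ (w ∨ ¬z))) ∧ (¬x ∨ ¬y)) = min(0.93, 0.82) = 0.82
¬(((z → ¬¬w) → (y ∨ (w ∨ ¬z))) ∧ (¬x ∨ ¬y)): Łukasiewicz ¬ gives 1 − 0.82 = 0.18
(¬x → ¬(((z → ¬¬w) → (y ∨ (w ∨ ¬z))) ∧ (¬x ∨ ¬y))): min(1, 1 − 0.82 + 0.18) = 0.36
((x ∨ w) → (¬x → ¬(((z → ¬¬w) → (y ∨ (w ∨ ¬z))) ∧ (¬x ∨ ¬y)))): min(1, 1 − 0.22 + 0.36) = 1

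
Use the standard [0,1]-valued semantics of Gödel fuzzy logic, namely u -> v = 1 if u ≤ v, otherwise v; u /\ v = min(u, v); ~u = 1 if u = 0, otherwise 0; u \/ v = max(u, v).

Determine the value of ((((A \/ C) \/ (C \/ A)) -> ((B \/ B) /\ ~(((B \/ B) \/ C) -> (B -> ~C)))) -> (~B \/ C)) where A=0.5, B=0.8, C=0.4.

0.40

(A \/ C) = max(0.5, 0.4) = 0.5
(C \/ A) = max(0.4, 0.5) = 0.5
((A \/ C) \/ (C \/ A)) = max(0.5, 0.5) = 0.5
(B \/ B) = max(0.8, 0.8) = 0.8
(B \/ B) = max(0.8, 0.8) = 0.8
((B \/ B) \/ C) = max(0.8, 0.4) = 0.8
~C: Gödel ¬ of 0.4 = 0 (operand ≠ 0)
(B -> ~C): 0.8 > 0, so result = 0
(((B \/ B) \/ C) -> (B -> ~C)): 0.8 > 0, so result = 0
~(((B \/ B) \/ C) -> (B -> ~C)): Gödel ¬ of 0 = 1 (operand is 0)
((B \/ B) /\ ~(((B \/ B) \/ C) -> (B -> ~C))) = min(0.8, 1) = 0.8
(((A \/ C) \/ (C \/ A)) -> ((B \/ B) /\ ~(((B \/ B) \/ C) -> (B -> ~C)))): 0.5 ≤ 0.8, so result = 1
~B: Gödel ¬ of 0.8 = 0 (operand ≠ 0)
(~B \/ C) = max(0, 0.4) = 0.4
((((A \/ C) \/ (C \/ A)) -> ((B \/ B) /\ ~(((B \/ B) \/ C) -> (B -> ~C)))) -> (~B \/ C)): 1 > 0.4, so result = 0.4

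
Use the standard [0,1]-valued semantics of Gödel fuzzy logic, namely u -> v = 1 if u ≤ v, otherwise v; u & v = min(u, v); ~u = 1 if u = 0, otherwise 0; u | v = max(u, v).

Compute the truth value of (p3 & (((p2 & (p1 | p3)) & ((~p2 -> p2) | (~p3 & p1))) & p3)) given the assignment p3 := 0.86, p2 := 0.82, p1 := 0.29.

0.82

(p1 | p3) = max(0.29, 0.86) = 0.86
(p2 & (p1 | p3)) = min(0.82, 0.86) = 0.82
~p2: Gödel ¬ of 0.82 = 0 (operand ≠ 0)
(~p2 -> p2): 0 ≤ 0.82, so result = 1
~p3: Gödel ¬ of 0.86 = 0 (operand ≠ 0)
(~p3 & p1) = min(0, 0.29) = 0
((~p2 -> p2) | (~p3 & p1)) = max(1, 0) = 1
((p2 & (p1 | p3)) & ((~p2 -> p2) | (~p3 & p1))) = min(0.82, 1) = 0.82
(((p2 & (p1 | p3)) & ((~p2 -> p2) | (~p3 & p1))) & p3) = min(0.82, 0.86) = 0.82
(p3 & (((p2 & (p1 | p3)) & ((~p2 -> p2) | (~p3 & p1))) & p3)) = min(0.86, 0.82) = 0.82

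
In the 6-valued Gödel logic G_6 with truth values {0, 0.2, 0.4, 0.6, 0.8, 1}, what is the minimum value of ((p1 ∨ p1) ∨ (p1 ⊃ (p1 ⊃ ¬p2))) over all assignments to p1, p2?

0.20

The minimum is attained at p1 = 0.2, p2 = 0.2:
  (p1 ∨ p1) = max(0.2, 0.2) = 0.2
  ¬p2: Gödel ¬ of 0.2 = 0 (operand ≠ 0)
  (p1 ⊃ ¬p2): 0.2 > 0, so result = 0
  (p1 ⊃ (p1 ⊃ ¬p2)): 0.2 > 0, so result = 0
  ((p1 ∨ p1) ∨ (p1 ⊃ (p1 ⊃ ¬p2))) = max(0.2, 0) = 0.2
Checking all 36 assignments confirms none give a value below 0.20.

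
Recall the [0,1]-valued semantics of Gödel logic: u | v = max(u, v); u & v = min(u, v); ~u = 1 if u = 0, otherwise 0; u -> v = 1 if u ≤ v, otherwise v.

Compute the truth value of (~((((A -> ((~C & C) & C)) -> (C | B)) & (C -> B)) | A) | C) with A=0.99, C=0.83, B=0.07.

~C: Gödel ¬ of 0.83 = 0 (operand ≠ 0)
(~C & C) = min(0, 0.83) = 0
((~C & C) & C) = min(0, 0.83) = 0
(A -> ((~C & C) & C)): 0.99 > 0, so result = 0
(C | B) = max(0.83, 0.07) = 0.83
((A -> ((~C & C) & C)) -> (C | B)): 0 ≤ 0.83, so result = 1
(C -> B): 0.83 > 0.07, so result = 0.07
(((A -> ((~C & C) & C)) -> (C | B)) & (C -> B)) = min(1, 0.07) = 0.07
((((A -> ((~C & C) & C)) -> (C | B)) & (C -> B)) | A) = max(0.07, 0.99) = 0.99
~((((A -> ((~C & C) & C)) -> (C | B)) & (C -> B)) | A): Gödel ¬ of 0.99 = 0 (operand ≠ 0)
(~((((A -> ((~C & C) & C)) -> (C | B)) & (C -> B)) | A) | C) = max(0, 0.83) = 0.83

0.83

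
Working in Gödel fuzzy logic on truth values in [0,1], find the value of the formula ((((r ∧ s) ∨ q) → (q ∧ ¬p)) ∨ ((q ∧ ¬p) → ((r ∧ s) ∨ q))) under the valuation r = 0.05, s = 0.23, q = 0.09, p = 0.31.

(r ∧ s) = min(0.05, 0.23) = 0.05
((r ∧ s) ∨ q) = max(0.05, 0.09) = 0.09
¬p: Gödel ¬ of 0.31 = 0 (operand ≠ 0)
(q ∧ ¬p) = min(0.09, 0) = 0
(((r ∧ s) ∨ q) → (q ∧ ¬p)): 0.09 > 0, so result = 0
¬p: Gödel ¬ of 0.31 = 0 (operand ≠ 0)
(q ∧ ¬p) = min(0.09, 0) = 0
(r ∧ s) = min(0.05, 0.23) = 0.05
((r ∧ s) ∨ q) = max(0.05, 0.09) = 0.09
((q ∧ ¬p) → ((r ∧ s) ∨ q)): 0 ≤ 0.09, so result = 1
((((r ∧ s) ∨ q) → (q ∧ ¬p)) ∨ ((q ∧ ¬p) → ((r ∧ s) ∨ q))) = max(0, 1) = 1

1.00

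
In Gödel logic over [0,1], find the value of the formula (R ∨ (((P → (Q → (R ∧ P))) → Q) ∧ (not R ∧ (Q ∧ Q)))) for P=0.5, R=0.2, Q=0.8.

0.20

(R ∧ P) = min(0.2, 0.5) = 0.2
(Q → (R ∧ P)): 0.8 > 0.2, so result = 0.2
(P → (Q → (R ∧ P))): 0.5 > 0.2, so result = 0.2
((P → (Q → (R ∧ P))) → Q): 0.2 ≤ 0.8, so result = 1
not R: Gödel ¬ of 0.2 = 0 (operand ≠ 0)
(Q ∧ Q) = min(0.8, 0.8) = 0.8
(not R ∧ (Q ∧ Q)) = min(0, 0.8) = 0
(((P → (Q → (R ∧ P))) → Q) ∧ (not R ∧ (Q ∧ Q))) = min(1, 0) = 0
(R ∨ (((P → (Q → (R ∧ P))) → Q) ∧ (not R ∧ (Q ∧ Q)))) = max(0.2, 0) = 0.2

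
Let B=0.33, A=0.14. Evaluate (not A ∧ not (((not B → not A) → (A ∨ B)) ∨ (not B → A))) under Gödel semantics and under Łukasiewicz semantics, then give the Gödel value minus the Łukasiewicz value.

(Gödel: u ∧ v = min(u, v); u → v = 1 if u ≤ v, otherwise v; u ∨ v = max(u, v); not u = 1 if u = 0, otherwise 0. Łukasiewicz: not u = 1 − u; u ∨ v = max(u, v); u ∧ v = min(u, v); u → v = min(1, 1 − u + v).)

Gödel evaluation:
  not A: Gödel ¬ of 0.14 = 0 (operand ≠ 0)
  not B: Gödel ¬ of 0.33 = 0 (operand ≠ 0)
  not A: Gödel ¬ of 0.14 = 0 (operand ≠ 0)
  (not B → not A): 0 ≤ 0, so result = 1
  (A ∨ B) = max(0.14, 0.33) = 0.33
  ((not B → not A) → (A ∨ B)): 1 > 0.33, so result = 0.33
  not B: Gödel ¬ of 0.33 = 0 (operand ≠ 0)
  (not B → A): 0 ≤ 0.14, so result = 1
  (((not B → not A) → (A ∨ B)) ∨ (not B → A)) = max(0.33, 1) = 1
  not (((not B → not A) → (A ∨ B)) ∨ (not B → A)): Gödel ¬ of 1 = 0 (operand ≠ 0)
  (not A ∧ not (((not B → not A) → (A ∨ B)) ∨ (not B → A))) = min(0, 0) = 0
  Gödel value = 0
Łukasiewicz evaluation:
  not A: Łukasiewicz ¬ gives 1 − 0.14 = 0.86
  not B: Łukasiewicz ¬ gives 1 − 0.33 = 0.67
  not A: Łukasiewicz ¬ gives 1 − 0.14 = 0.86
  (not B → not A): min(1, 1 − 0.67 + 0.86) = 1
  (A ∨ B) = max(0.14, 0.33) = 0.33
  ((not B → not A) → (A ∨ B)): min(1, 1 − 1 + 0.33) = 0.33
  not B: Łukasiewicz ¬ gives 1 − 0.33 = 0.67
  (not B → A): min(1, 1 − 0.67 + 0.14) = 0.47
  (((not B → not A) → (A ∨ B)) ∨ (not B → A)) = max(0.33, 0.47) = 0.47
  not (((not B → not A) → (A ∨ B)) ∨ (not B → A)): Łukasiewicz ¬ gives 1 − 0.47 = 0.53
  (not A ∧ not (((not B → not A) → (A ∨ B)) ∨ (not B → A))) = min(0.86, 0.53) = 0.53
  Łukasiewicz value = 0.53
Difference: 0 − 0.53 = -0.53

-0.53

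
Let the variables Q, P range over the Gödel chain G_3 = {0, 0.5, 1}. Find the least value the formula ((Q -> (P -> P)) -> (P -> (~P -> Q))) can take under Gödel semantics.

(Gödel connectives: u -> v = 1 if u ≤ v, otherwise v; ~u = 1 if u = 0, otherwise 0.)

Every assignment gives 1. For instance at Q = 0, P = 0:
  (P -> P): 0 ≤ 0, so result = 1
  (Q -> (P -> P)): 0 ≤ 1, so result = 1
  ~P: Gödel ¬ of 0 = 1 (operand is 0)
  (~P -> Q): 1 > 0, so result = 0
  (P -> (~P -> Q)): 0 ≤ 0, so result = 1
  ((Q -> (P -> P)) -> (P -> (~P -> Q))): 1 ≤ 1, so result = 1
All 9 assignments give value 1 — the formula is a G_3-tautology.

1.00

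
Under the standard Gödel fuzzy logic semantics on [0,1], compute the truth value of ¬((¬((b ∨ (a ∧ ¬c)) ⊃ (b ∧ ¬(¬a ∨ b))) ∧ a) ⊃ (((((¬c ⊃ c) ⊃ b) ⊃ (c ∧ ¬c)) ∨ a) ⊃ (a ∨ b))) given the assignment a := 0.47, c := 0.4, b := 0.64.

¬c: Gödel ¬ of 0.4 = 0 (operand ≠ 0)
(a ∧ ¬c) = min(0.47, 0) = 0
(b ∨ (a ∧ ¬c)) = max(0.64, 0) = 0.64
¬a: Gödel ¬ of 0.47 = 0 (operand ≠ 0)
(¬a ∨ b) = max(0, 0.64) = 0.64
¬(¬a ∨ b): Gödel ¬ of 0.64 = 0 (operand ≠ 0)
(b ∧ ¬(¬a ∨ b)) = min(0.64, 0) = 0
((b ∨ (a ∧ ¬c)) ⊃ (b ∧ ¬(¬a ∨ b))): 0.64 > 0, so result = 0
¬((b ∨ (a ∧ ¬c)) ⊃ (b ∧ ¬(¬a ∨ b))): Gödel ¬ of 0 = 1 (operand is 0)
(¬((b ∨ (a ∧ ¬c)) ⊃ (b ∧ ¬(¬a ∨ b))) ∧ a) = min(1, 0.47) = 0.47
¬c: Gödel ¬ of 0.4 = 0 (operand ≠ 0)
(¬c ⊃ c): 0 ≤ 0.4, so result = 1
((¬c ⊃ c) ⊃ b): 1 > 0.64, so result = 0.64
¬c: Gödel ¬ of 0.4 = 0 (operand ≠ 0)
(c ∧ ¬c) = min(0.4, 0) = 0
(((¬c ⊃ c) ⊃ b) ⊃ (c ∧ ¬c)): 0.64 > 0, so result = 0
((((¬c ⊃ c) ⊃ b) ⊃ (c ∧ ¬c)) ∨ a) = max(0, 0.47) = 0.47
(a ∨ b) = max(0.47, 0.64) = 0.64
(((((¬c ⊃ c) ⊃ b) ⊃ (c ∧ ¬c)) ∨ a) ⊃ (a ∨ b)): 0.47 ≤ 0.64, so result = 1
((¬((b ∨ (a ∧ ¬c)) ⊃ (b ∧ ¬(¬a ∨ b))) ∧ a) ⊃ (((((¬c ⊃ c) ⊃ b) ⊃ (c ∧ ¬c)) ∨ a) ⊃ (a ∨ b))): 0.47 ≤ 1, so result = 1
¬((¬((b ∨ (a ∧ ¬c)) ⊃ (b ∧ ¬(¬a ∨ b))) ∧ a) ⊃ (((((¬c ⊃ c) ⊃ b) ⊃ (c ∧ ¬c)) ∨ a) ⊃ (a ∨ b))): Gödel ¬ of 1 = 0 (operand ≠ 0)

0.00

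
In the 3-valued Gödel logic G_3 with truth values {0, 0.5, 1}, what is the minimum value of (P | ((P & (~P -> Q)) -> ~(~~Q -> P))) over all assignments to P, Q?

0.50

The minimum is attained at P = 0.5, Q = 0:
  ~P: Gödel ¬ of 0.5 = 0 (operand ≠ 0)
  (~P -> Q): 0 ≤ 0, so result = 1
  (P & (~P -> Q)) = min(0.5, 1) = 0.5
  ~Q: Gödel ¬ of 0 = 1 (operand is 0)
  ~~Q: Gödel ¬ of 1 = 0 (operand ≠ 0)
  (~~Q -> P): 0 ≤ 0.5, so result = 1
  ~(~~Q -> P): Gödel ¬ of 1 = 0 (operand ≠ 0)
  ((P & (~P -> Q)) -> ~(~~Q -> P)): 0.5 > 0, so result = 0
  (P | ((P & (~P -> Q)) -> ~(~~Q -> P))) = max(0.5, 0) = 0.5
Checking all 9 assignments confirms none give a value below 0.50.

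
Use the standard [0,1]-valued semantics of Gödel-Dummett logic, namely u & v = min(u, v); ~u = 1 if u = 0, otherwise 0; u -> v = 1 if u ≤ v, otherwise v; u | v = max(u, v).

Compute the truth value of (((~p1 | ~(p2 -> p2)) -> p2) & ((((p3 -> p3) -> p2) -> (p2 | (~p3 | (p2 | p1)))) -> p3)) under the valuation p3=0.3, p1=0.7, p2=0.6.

0.30

~p1: Gödel ¬ of 0.7 = 0 (operand ≠ 0)
(p2 -> p2): 0.6 ≤ 0.6, so result = 1
~(p2 -> p2): Gödel ¬ of 1 = 0 (operand ≠ 0)
(~p1 | ~(p2 -> p2)) = max(0, 0) = 0
((~p1 | ~(p2 -> p2)) -> p2): 0 ≤ 0.6, so result = 1
(p3 -> p3): 0.3 ≤ 0.3, so result = 1
((p3 -> p3) -> p2): 1 > 0.6, so result = 0.6
~p3: Gödel ¬ of 0.3 = 0 (operand ≠ 0)
(p2 | p1) = max(0.6, 0.7) = 0.7
(~p3 | (p2 | p1)) = max(0, 0.7) = 0.7
(p2 | (~p3 | (p2 | p1))) = max(0.6, 0.7) = 0.7
(((p3 -> p3) -> p2) -> (p2 | (~p3 | (p2 | p1)))): 0.6 ≤ 0.7, so result = 1
((((p3 -> p3) -> p2) -> (p2 | (~p3 | (p2 | p1)))) -> p3): 1 > 0.3, so result = 0.3
(((~p1 | ~(p2 -> p2)) -> p2) & ((((p3 -> p3) -> p2) -> (p2 | (~p3 | (p2 | p1)))) -> p3)) = min(1, 0.3) = 0.3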